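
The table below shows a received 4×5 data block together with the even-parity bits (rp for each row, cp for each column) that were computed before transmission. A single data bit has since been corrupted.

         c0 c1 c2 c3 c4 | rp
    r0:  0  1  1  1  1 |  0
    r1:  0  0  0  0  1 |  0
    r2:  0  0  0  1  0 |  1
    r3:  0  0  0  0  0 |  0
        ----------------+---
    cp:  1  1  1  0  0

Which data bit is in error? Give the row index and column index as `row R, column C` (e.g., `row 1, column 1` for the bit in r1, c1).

row 1, column 0

Recompute each row's even parity and compare to rp:
  r0: data parity 0, sent rp 0 → ok
  r1: data parity 1, sent rp 0 → mismatch
  r2: data parity 1, sent rp 1 → ok
  r3: data parity 0, sent rp 0 → ok
Recompute each column's even parity and compare to cp:
  c0: data parity 0, sent cp 1 → mismatch
  c1: data parity 1, sent cp 1 → ok
  c2: data parity 1, sent cp 1 → ok
  c3: data parity 0, sent cp 0 → ok
  c4: data parity 0, sent cp 0 → ok
Exactly one row (r1) and one column (c0) fail → the flipped bit is at their intersection.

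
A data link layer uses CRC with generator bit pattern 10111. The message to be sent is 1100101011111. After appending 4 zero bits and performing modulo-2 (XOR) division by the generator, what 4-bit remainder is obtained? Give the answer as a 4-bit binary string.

Append 4 zeros: 11001010111110000. Divide by 10111 (XOR where the leading bit is 1):
  pos 0: 11001 XOR 10111 = 01110
  pos 1: 11100 XOR 10111 = 01011
  pos 2: 10111 XOR 10111 = 00000
  pos 8: 11111 XOR 10111 = 01000
  pos 9: 10000 XOR 10111 = 00111
  pos 11: 11100 XOR 10111 = 01011
  pos 12: 10110 XOR 10111 = 00001
Remainder (last 4 bits) = 0001. This is the CRC / FCS.

0001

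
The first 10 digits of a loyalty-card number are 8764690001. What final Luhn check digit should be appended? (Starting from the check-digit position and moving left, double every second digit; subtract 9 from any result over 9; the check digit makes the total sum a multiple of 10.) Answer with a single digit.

6

Partial digits right→left: 1 0 0 0 9 6 4 6 7 8
Double every second digit counting from the check-digit position (so the 1st, 3rd, 5th, ... of the partial from the right).
  doubled (with −9 where >9): 2 0 9 8 5 → sum 24
  kept as-is: 0 0 6 6 8 → sum 20
Total = 24 + 20 = 44.
Check digit = (10 − (44 mod 10)) mod 10 = 6.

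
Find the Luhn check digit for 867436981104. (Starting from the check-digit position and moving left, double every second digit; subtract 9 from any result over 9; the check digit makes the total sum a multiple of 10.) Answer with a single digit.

Partial digits right→left: 4 0 1 1 8 9 6 3 4 7 6 8
Double every second digit counting from the check-digit position (so the 1st, 3rd, 5th, ... of the partial from the right).
  doubled (with −9 where >9): 8 2 7 3 8 3 → sum 31
  kept as-is: 0 1 9 3 7 8 → sum 28
Total = 31 + 28 = 59.
Check digit = (10 − (59 mod 10)) mod 10 = 1.

1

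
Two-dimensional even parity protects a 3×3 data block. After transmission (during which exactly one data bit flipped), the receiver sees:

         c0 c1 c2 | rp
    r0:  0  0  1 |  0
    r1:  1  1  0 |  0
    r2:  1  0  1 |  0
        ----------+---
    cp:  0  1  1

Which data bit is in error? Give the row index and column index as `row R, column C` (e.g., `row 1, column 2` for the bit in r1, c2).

Recompute each row's even parity and compare to rp:
  r0: data parity 1, sent rp 0 → mismatch
  r1: data parity 0, sent rp 0 → ok
  r2: data parity 0, sent rp 0 → ok
Recompute each column's even parity and compare to cp:
  c0: data parity 0, sent cp 0 → ok
  c1: data parity 1, sent cp 1 → ok
  c2: data parity 0, sent cp 1 → mismatch
Exactly one row (r0) and one column (c2) fail → the flipped bit is at their intersection.

row 0, column 2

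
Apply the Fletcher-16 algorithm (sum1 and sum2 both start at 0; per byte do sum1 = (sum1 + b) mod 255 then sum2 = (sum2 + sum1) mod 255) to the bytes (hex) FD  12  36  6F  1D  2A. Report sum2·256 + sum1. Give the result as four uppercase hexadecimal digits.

D9FC

Running sums (mod 255):
  after byte 0 (FD): sum1=253, sum2=253
  after byte 1 (12): sum1=16, sum2=14
  after byte 2 (36): sum1=70, sum2=84
  after byte 3 (6F): sum1=181, sum2=10
  after byte 4 (1D): sum1=210, sum2=220
  after byte 5 (2A): sum1=252, sum2=217
Checksum = sum2·256 + sum1 = 217·256 + 252 = 55804 = 0xD9FC.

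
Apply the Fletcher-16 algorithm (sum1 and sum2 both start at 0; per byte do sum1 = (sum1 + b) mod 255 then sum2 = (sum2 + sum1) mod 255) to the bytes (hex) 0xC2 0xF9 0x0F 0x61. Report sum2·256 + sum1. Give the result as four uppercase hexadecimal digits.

Running sums (mod 255):
  after byte 0 (0xC2): sum1=194, sum2=194
  after byte 1 (0xF9): sum1=188, sum2=127
  after byte 2 (0x0F): sum1=203, sum2=75
  after byte 3 (0x61): sum1=45, sum2=120
Checksum = sum2·256 + sum1 = 120·256 + 45 = 30765 = 0x782D.

782D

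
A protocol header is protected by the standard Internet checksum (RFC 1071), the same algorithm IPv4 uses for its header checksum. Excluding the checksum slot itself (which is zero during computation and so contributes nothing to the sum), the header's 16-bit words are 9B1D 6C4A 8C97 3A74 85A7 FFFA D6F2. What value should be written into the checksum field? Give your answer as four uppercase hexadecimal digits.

D4F6

One's-complement addition (fold any carry out of bit 15 back into bit 0):
  0x9B1D + 0x6C4A = 0x10767 → wrap carry → 0x0768
  0x0768 + 0x8C97 = 0x093FF
  0x93FF + 0x3A74 = 0x0CE73
  0xCE73 + 0x85A7 = 0x1541A → wrap carry → 0x541B
  0x541B + 0xFFFA = 0x15415 → wrap carry → 0x5416
  0x5416 + 0xD6F2 = 0x12B08 → wrap carry → 0x2B09
One's-complement sum = 0x2B09.
Checksum = ~0x2B09 & 0xFFFF = 0xD4F6.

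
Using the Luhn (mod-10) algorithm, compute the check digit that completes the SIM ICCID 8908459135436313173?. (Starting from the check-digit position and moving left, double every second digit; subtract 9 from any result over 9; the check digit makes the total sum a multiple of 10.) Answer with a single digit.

5

Partial digits right→left: 3 7 1 3 1 3 6 3 4 5 3 1 9 5 4 8 0 9 8
Double every second digit counting from the check-digit position (so the 1st, 3rd, 5th, ... of the partial from the right).
  doubled (with −9 where >9): 6 2 2 3 8 6 9 8 0 7 → sum 51
  kept as-is: 7 3 3 3 5 1 5 8 9 → sum 44
Total = 51 + 44 = 95.
Check digit = (10 − (95 mod 10)) mod 10 = 5.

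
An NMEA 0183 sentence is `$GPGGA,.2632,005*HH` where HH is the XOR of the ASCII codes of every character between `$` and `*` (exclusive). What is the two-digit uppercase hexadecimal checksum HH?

XOR the ASCII codes of the payload characters:
  'G' = 0x47 → acc = 0x47
  'P' = 0x50 → acc = 0x17
  'G' = 0x47 → acc = 0x50
  'G' = 0x47 → acc = 0x17
  'A' = 0x41 → acc = 0x56
  ',' = 0x2C → acc = 0x7A
  '.' = 0x2E → acc = 0x54
  '2' = 0x32 → acc = 0x66
  '6' = 0x36 → acc = 0x50
  '3' = 0x33 → acc = 0x63
  '2' = 0x32 → acc = 0x51
  ',' = 0x2C → acc = 0x7D
  '0' = 0x30 → acc = 0x4D
  '0' = 0x30 → acc = 0x7D
  '5' = 0x35 → acc = 0x48
Checksum = 0x48.

48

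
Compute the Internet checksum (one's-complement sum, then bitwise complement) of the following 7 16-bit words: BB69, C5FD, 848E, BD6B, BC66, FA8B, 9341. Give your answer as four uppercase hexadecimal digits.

F269

One's-complement addition (fold any carry out of bit 15 back into bit 0):
  0xBB69 + 0xC5FD = 0x18166 → wrap carry → 0x8167
  0x8167 + 0x848E = 0x105F5 → wrap carry → 0x05F6
  0x05F6 + 0xBD6B = 0x0C361
  0xC361 + 0xBC66 = 0x17FC7 → wrap carry → 0x7FC8
  0x7FC8 + 0xFA8B = 0x17A53 → wrap carry → 0x7A54
  0x7A54 + 0x9341 = 0x10D95 → wrap carry → 0x0D96
One's-complement sum = 0x0D96.
Checksum = ~0x0D96 & 0xFFFF = 0xF269.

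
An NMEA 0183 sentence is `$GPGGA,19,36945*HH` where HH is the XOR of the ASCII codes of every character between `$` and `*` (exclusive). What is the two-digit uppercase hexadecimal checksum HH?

63

XOR the ASCII codes of the payload characters:
  'G' = 0x47 → acc = 0x47
  'P' = 0x50 → acc = 0x17
  'G' = 0x47 → acc = 0x50
  'G' = 0x47 → acc = 0x17
  'A' = 0x41 → acc = 0x56
  ',' = 0x2C → acc = 0x7A
  '1' = 0x31 → acc = 0x4B
  '9' = 0x39 → acc = 0x72
  ',' = 0x2C → acc = 0x5E
  '3' = 0x33 → acc = 0x6D
  '6' = 0x36 → acc = 0x5B
  '9' = 0x39 → acc = 0x62
  '4' = 0x34 → acc = 0x56
  '5' = 0x35 → acc = 0x63
Checksum = 0x63.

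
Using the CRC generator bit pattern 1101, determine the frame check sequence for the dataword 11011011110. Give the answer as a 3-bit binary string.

Append 3 zeros: 11011011110000. Divide by 1101 (XOR where the leading bit is 1):
  pos 0: 1101 XOR 1101 = 0000
  pos 4: 1011 XOR 1101 = 0110
  pos 5: 1101 XOR 1101 = 0000
  pos 9: 1000 XOR 1101 = 0101
  pos 10: 1010 XOR 1101 = 0111
Remainder (last 3 bits) = 111. This is the CRC / FCS.

111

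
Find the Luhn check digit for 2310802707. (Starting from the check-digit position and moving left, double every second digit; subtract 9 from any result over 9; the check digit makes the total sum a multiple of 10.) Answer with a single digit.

Partial digits right→left: 7 0 7 2 0 8 0 1 3 2
Double every second digit counting from the check-digit position (so the 1st, 3rd, 5th, ... of the partial from the right).
  doubled (with −9 where >9): 5 5 0 0 6 → sum 16
  kept as-is: 0 2 8 1 2 → sum 13
Total = 16 + 13 = 29.
Check digit = (10 − (29 mod 10)) mod 10 = 1.

1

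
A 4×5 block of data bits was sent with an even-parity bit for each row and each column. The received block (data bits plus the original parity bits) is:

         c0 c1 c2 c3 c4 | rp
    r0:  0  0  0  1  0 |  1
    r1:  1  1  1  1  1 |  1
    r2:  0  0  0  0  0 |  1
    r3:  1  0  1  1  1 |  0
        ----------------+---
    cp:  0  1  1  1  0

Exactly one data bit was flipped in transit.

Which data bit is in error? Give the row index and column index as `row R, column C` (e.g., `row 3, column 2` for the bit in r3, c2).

Recompute each row's even parity and compare to rp:
  r0: data parity 1, sent rp 1 → ok
  r1: data parity 1, sent rp 1 → ok
  r2: data parity 0, sent rp 1 → mismatch
  r3: data parity 0, sent rp 0 → ok
Recompute each column's even parity and compare to cp:
  c0: data parity 0, sent cp 0 → ok
  c1: data parity 1, sent cp 1 → ok
  c2: data parity 0, sent cp 1 → mismatch
  c3: data parity 1, sent cp 1 → ok
  c4: data parity 0, sent cp 0 → ok
Exactly one row (r2) and one column (c2) fail → the flipped bit is at their intersection.

row 2, column 2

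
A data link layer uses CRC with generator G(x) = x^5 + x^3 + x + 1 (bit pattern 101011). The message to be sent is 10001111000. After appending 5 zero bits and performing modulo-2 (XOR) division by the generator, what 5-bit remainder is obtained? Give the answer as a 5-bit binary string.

01101

Append 5 zeros: 1000111100000000. Divide by 101011 (XOR where the leading bit is 1):
  pos 0: 100011 XOR 101011 = 001000
  pos 2: 100011 XOR 101011 = 001000
  pos 4: 100000 XOR 101011 = 001011
  pos 6: 101100 XOR 101011 = 000111
  pos 9: 111000 XOR 101011 = 010011
  pos 10: 100110 XOR 101011 = 001101
Remainder (last 5 bits) = 01101. This is the CRC / FCS.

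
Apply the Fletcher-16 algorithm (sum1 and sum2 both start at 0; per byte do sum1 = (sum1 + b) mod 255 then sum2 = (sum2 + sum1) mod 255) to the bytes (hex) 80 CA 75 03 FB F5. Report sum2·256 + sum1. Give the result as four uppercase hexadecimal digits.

C5B5

Running sums (mod 255):
  after byte 0 (80): sum1=128, sum2=128
  after byte 1 (CA): sum1=75, sum2=203
  after byte 2 (75): sum1=192, sum2=140
  after byte 3 (03): sum1=195, sum2=80
  after byte 4 (FB): sum1=191, sum2=16
  after byte 5 (F5): sum1=181, sum2=197
Checksum = sum2·256 + sum1 = 197·256 + 181 = 50613 = 0xC5B5.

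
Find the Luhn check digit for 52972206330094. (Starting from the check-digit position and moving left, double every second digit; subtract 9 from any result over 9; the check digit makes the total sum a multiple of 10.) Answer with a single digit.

Partial digits right→left: 4 9 0 0 3 3 6 0 2 2 7 9 2 5
Double every second digit counting from the check-digit position (so the 1st, 3rd, 5th, ... of the partial from the right).
  doubled (with −9 where >9): 8 0 6 3 4 5 4 → sum 30
  kept as-is: 9 0 3 0 2 9 5 → sum 28
Total = 30 + 28 = 58.
Check digit = (10 − (58 mod 10)) mod 10 = 2.

2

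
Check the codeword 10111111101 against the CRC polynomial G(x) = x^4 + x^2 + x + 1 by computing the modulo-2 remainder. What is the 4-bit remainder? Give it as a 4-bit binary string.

0100

Modulo-2 division of 10111111101 by 10111:
  pos 0: 10111 XOR 10111 = 00000
  pos 5: 11110 XOR 10111 = 01001
  pos 6: 10011 XOR 10111 = 00100
Remainder = 0100 (nonzero — an error is detected).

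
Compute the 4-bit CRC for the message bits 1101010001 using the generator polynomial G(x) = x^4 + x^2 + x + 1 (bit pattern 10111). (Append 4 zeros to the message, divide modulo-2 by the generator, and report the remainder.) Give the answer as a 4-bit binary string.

1000

Append 4 zeros: 11010100010000. Divide by 10111 (XOR where the leading bit is 1):
  pos 0: 11010 XOR 10111 = 01101
  pos 1: 11011 XOR 10111 = 01100
  pos 2: 11000 XOR 10111 = 01111
  pos 3: 11110 XOR 10111 = 01001
  pos 4: 10010 XOR 10111 = 00101
  pos 6: 10110 XOR 10111 = 00001
Remainder (last 4 bits) = 1000. This is the CRC / FCS.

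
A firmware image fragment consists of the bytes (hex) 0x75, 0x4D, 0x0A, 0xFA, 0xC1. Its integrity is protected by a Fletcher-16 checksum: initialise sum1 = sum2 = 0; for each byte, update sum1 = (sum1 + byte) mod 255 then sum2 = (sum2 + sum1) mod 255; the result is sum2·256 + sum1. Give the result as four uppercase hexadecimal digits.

Running sums (mod 255):
  after byte 0 (0x75): sum1=117, sum2=117
  after byte 1 (0x4D): sum1=194, sum2=56
  after byte 2 (0x0A): sum1=204, sum2=5
  after byte 3 (0xFA): sum1=199, sum2=204
  after byte 4 (0xC1): sum1=137, sum2=86
Checksum = sum2·256 + sum1 = 86·256 + 137 = 22153 = 0x5689.

5689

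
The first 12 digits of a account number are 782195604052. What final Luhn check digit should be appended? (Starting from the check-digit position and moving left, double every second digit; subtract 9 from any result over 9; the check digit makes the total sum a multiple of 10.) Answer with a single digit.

Partial digits right→left: 2 5 0 4 0 6 5 9 1 2 8 7
Double every second digit counting from the check-digit position (so the 1st, 3rd, 5th, ... of the partial from the right).
  doubled (with −9 where >9): 4 0 0 1 2 7 → sum 14
  kept as-is: 5 4 6 9 2 7 → sum 33
Total = 14 + 33 = 47.
Check digit = (10 − (47 mod 10)) mod 10 = 3.

3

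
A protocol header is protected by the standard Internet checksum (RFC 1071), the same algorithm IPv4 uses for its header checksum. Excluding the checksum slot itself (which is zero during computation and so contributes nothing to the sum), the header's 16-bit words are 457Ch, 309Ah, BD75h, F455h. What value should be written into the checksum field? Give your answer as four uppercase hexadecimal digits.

D81D

One's-complement addition (fold any carry out of bit 15 back into bit 0):
  0x457C + 0x309A = 0x07616
  0x7616 + 0xBD75 = 0x1338B → wrap carry → 0x338C
  0x338C + 0xF455 = 0x127E1 → wrap carry → 0x27E2
One's-complement sum = 0x27E2.
Checksum = ~0x27E2 & 0xFFFF = 0xD81D.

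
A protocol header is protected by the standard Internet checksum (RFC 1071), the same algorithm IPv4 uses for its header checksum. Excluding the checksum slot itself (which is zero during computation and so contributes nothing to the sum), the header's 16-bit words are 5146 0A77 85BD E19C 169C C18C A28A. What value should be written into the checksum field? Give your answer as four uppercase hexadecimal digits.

C234

One's-complement addition (fold any carry out of bit 15 back into bit 0):
  0x5146 + 0x0A77 = 0x05BBD
  0x5BBD + 0x85BD = 0x0E17A
  0xE17A + 0xE19C = 0x1C316 → wrap carry → 0xC317
  0xC317 + 0x169C = 0x0D9B3
  0xD9B3 + 0xC18C = 0x19B3F → wrap carry → 0x9B40
  0x9B40 + 0xA28A = 0x13DCA → wrap carry → 0x3DCB
One's-complement sum = 0x3DCB.
Checksum = ~0x3DCB & 0xFFFF = 0xC234.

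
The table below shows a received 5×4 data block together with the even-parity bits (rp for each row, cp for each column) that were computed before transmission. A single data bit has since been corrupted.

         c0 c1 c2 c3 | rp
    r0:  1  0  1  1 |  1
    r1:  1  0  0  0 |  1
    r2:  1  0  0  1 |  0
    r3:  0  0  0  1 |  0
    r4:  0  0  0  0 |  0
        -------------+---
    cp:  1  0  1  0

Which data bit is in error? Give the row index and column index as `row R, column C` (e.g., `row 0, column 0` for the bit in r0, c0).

Recompute each row's even parity and compare to rp:
  r0: data parity 1, sent rp 1 → ok
  r1: data parity 1, sent rp 1 → ok
  r2: data parity 0, sent rp 0 → ok
  r3: data parity 1, sent rp 0 → mismatch
  r4: data parity 0, sent rp 0 → ok
Recompute each column's even parity and compare to cp:
  c0: data parity 1, sent cp 1 → ok
  c1: data parity 0, sent cp 0 → ok
  c2: data parity 1, sent cp 1 → ok
  c3: data parity 1, sent cp 0 → mismatch
Exactly one row (r3) and one column (c3) fail → the flipped bit is at their intersection.

row 3, column 3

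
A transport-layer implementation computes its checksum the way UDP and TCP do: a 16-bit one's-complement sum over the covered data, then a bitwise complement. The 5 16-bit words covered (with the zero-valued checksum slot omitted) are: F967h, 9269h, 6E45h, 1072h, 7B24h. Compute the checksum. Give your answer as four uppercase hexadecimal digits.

7A52

One's-complement addition (fold any carry out of bit 15 back into bit 0):
  0xF967 + 0x9269 = 0x18BD0 → wrap carry → 0x8BD1
  0x8BD1 + 0x6E45 = 0x0FA16
  0xFA16 + 0x1072 = 0x10A88 → wrap carry → 0x0A89
  0x0A89 + 0x7B24 = 0x085AD
One's-complement sum = 0x85AD.
Checksum = ~0x85AD & 0xFFFF = 0x7A52.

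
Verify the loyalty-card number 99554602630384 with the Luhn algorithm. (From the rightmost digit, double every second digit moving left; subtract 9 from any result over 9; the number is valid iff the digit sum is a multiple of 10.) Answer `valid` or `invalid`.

valid

From the right, keep odd positions and double even positions (subtract 9 from any doubled value over 9):
  doubled (positions 2,4,...): 7 0 3 0 8 1 9 → sum 28
  kept (positions 1,3,...): 4 3 3 2 6 5 9 → sum 32
Total = 60.
60 mod 10 = 0, so the number is valid.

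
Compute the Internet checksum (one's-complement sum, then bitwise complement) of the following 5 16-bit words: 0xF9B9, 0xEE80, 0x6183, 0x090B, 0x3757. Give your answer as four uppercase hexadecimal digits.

One's-complement addition (fold any carry out of bit 15 back into bit 0):
  0xF9B9 + 0xEE80 = 0x1E839 → wrap carry → 0xE83A
  0xE83A + 0x6183 = 0x149BD → wrap carry → 0x49BE
  0x49BE + 0x090B = 0x052C9
  0x52C9 + 0x3757 = 0x08A20
One's-complement sum = 0x8A20.
Checksum = ~0x8A20 & 0xFFFF = 0x75DF.

75DF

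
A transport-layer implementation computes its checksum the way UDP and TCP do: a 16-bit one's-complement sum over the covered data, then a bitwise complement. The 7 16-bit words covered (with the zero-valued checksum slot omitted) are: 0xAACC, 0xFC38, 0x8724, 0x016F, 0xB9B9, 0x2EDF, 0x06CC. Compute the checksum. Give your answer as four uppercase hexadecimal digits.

One's-complement addition (fold any carry out of bit 15 back into bit 0):
  0xAACC + 0xFC38 = 0x1A704 → wrap carry → 0xA705
  0xA705 + 0x8724 = 0x12E29 → wrap carry → 0x2E2A
  0x2E2A + 0x016F = 0x02F99
  0x2F99 + 0xB9B9 = 0x0E952
  0xE952 + 0x2EDF = 0x11831 → wrap carry → 0x1832
  0x1832 + 0x06CC = 0x01EFE
One's-complement sum = 0x1EFE.
Checksum = ~0x1EFE & 0xFFFF = 0xE101.

E101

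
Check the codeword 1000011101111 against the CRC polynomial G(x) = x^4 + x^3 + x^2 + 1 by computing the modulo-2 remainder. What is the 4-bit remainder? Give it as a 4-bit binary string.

Modulo-2 division of 1000011101111 by 11101:
  pos 0: 10000 XOR 11101 = 01101
  pos 1: 11011 XOR 11101 = 00110
  pos 3: 11011 XOR 11101 = 00110
  pos 5: 11001 XOR 11101 = 00100
  pos 7: 10011 XOR 11101 = 01110
  pos 8: 11101 XOR 11101 = 00000
Remainder = 0000 (zero — the frame passes the CRC check).

0000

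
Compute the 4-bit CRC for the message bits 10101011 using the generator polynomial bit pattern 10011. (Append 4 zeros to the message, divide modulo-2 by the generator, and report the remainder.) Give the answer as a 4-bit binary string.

1010

Append 4 zeros: 101010110000. Divide by 10011 (XOR where the leading bit is 1):
  pos 0: 10101 XOR 10011 = 00110
  pos 2: 11001 XOR 10011 = 01010
  pos 3: 10101 XOR 10011 = 00110
  pos 5: 11000 XOR 10011 = 01011
  pos 6: 10110 XOR 10011 = 00101
Remainder (last 4 bits) = 1010. This is the CRC / FCS.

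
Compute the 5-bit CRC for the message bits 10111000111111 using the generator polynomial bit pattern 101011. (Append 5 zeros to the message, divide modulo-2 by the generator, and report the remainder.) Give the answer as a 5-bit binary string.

00101

Append 5 zeros: 1011100011111100000. Divide by 101011 (XOR where the leading bit is 1):
  pos 0: 101110 XOR 101011 = 000101
  pos 3: 101001 XOR 101011 = 000010
  pos 7: 101111 XOR 101011 = 000100
  pos 10: 100100 XOR 101011 = 001111
  pos 12: 111100 XOR 101011 = 010111
  pos 13: 101110 XOR 101011 = 000101
Remainder (last 5 bits) = 00101. This is the CRC / FCS.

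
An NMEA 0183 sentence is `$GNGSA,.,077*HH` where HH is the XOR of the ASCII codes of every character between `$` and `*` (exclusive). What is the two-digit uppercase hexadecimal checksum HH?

42

XOR the ASCII codes of the payload characters:
  'G' = 0x47 → acc = 0x47
  'N' = 0x4E → acc = 0x09
  'G' = 0x47 → acc = 0x4E
  'S' = 0x53 → acc = 0x1D
  'A' = 0x41 → acc = 0x5C
  ',' = 0x2C → acc = 0x70
  '.' = 0x2E → acc = 0x5E
  ',' = 0x2C → acc = 0x72
  '0' = 0x30 → acc = 0x42
  '7' = 0x37 → acc = 0x75
  '7' = 0x37 → acc = 0x42
Checksum = 0x42.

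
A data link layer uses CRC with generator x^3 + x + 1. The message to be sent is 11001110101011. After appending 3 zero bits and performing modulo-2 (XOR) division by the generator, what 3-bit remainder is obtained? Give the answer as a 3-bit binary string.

Append 3 zeros: 11001110101011000. Divide by 1011 (XOR where the leading bit is 1):
  pos 0: 1100 XOR 1011 = 0111
  pos 1: 1111 XOR 1011 = 0100
  pos 2: 1001 XOR 1011 = 0010
  pos 4: 1010 XOR 1011 = 0001
  pos 7: 1101 XOR 1011 = 0110
  pos 8: 1100 XOR 1011 = 0111
  pos 9: 1111 XOR 1011 = 0100
  pos 10: 1001 XOR 1011 = 0010
  pos 12: 1000 XOR 1011 = 0011
Remainder (last 3 bits) = 110. This is the CRC / FCS.

110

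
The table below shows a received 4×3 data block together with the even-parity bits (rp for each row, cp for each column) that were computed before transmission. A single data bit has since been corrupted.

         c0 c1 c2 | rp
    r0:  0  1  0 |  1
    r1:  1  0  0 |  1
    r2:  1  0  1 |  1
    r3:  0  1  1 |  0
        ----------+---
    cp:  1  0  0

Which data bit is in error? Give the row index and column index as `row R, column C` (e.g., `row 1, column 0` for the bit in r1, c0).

Recompute each row's even parity and compare to rp:
  r0: data parity 1, sent rp 1 → ok
  r1: data parity 1, sent rp 1 → ok
  r2: data parity 0, sent rp 1 → mismatch
  r3: data parity 0, sent rp 0 → ok
Recompute each column's even parity and compare to cp:
  c0: data parity 0, sent cp 1 → mismatch
  c1: data parity 0, sent cp 0 → ok
  c2: data parity 0, sent cp 0 → ok
Exactly one row (r2) and one column (c0) fail → the flipped bit is at their intersection.

row 2, column 0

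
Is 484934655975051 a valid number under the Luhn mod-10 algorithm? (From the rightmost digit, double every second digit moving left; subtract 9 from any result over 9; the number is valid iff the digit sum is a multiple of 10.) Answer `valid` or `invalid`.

From the right, keep odd positions and double even positions (subtract 9 from any doubled value over 9):
  doubled (positions 2,4,...): 1 1 9 1 8 9 7 → sum 36
  kept (positions 1,3,...): 1 0 7 5 6 3 4 4 → sum 30
Total = 66.
66 mod 10 = 6, so the number is invalid.

invalid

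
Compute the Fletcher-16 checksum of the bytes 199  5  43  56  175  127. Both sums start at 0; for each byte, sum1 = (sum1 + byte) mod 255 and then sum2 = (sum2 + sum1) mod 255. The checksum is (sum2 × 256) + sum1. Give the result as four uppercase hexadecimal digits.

Running sums (mod 255):
  after byte 0 (199): sum1=199, sum2=199
  after byte 1 (5): sum1=204, sum2=148
  after byte 2 (43): sum1=247, sum2=140
  after byte 3 (56): sum1=48, sum2=188
  after byte 4 (175): sum1=223, sum2=156
  after byte 5 (127): sum1=95, sum2=251
Checksum = sum2·256 + sum1 = 251·256 + 95 = 64351 = 0xFB5F.

FB5F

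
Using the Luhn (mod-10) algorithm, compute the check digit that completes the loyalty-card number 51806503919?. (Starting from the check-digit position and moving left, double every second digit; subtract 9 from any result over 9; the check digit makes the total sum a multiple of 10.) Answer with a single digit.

Partial digits right→left: 9 1 9 3 0 5 6 0 8 1 5
Double every second digit counting from the check-digit position (so the 1st, 3rd, 5th, ... of the partial from the right).
  doubled (with −9 where >9): 9 9 0 3 7 1 → sum 29
  kept as-is: 1 3 5 0 1 → sum 10
Total = 29 + 10 = 39.
Check digit = (10 − (39 mod 10)) mod 10 = 1.

1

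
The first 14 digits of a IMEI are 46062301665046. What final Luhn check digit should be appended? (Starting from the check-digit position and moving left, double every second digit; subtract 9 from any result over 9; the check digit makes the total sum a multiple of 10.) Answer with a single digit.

Partial digits right→left: 6 4 0 5 6 6 1 0 3 2 6 0 6 4
Double every second digit counting from the check-digit position (so the 1st, 3rd, 5th, ... of the partial from the right).
  doubled (with −9 where >9): 3 0 3 2 6 3 3 → sum 20
  kept as-is: 4 5 6 0 2 0 4 → sum 21
Total = 20 + 21 = 41.
Check digit = (10 − (41 mod 10)) mod 10 = 9.

9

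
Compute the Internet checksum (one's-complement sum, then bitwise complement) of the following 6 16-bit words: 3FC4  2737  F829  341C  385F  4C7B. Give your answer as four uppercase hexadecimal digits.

One's-complement addition (fold any carry out of bit 15 back into bit 0):
  0x3FC4 + 0x2737 = 0x066FB
  0x66FB + 0xF829 = 0x15F24 → wrap carry → 0x5F25
  0x5F25 + 0x341C = 0x09341
  0x9341 + 0x385F = 0x0CBA0
  0xCBA0 + 0x4C7B = 0x1181B → wrap carry → 0x181C
One's-complement sum = 0x181C.
Checksum = ~0x181C & 0xFFFF = 0xE7E3.

E7E3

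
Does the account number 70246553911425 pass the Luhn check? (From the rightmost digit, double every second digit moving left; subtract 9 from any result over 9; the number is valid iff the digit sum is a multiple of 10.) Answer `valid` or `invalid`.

From the right, keep odd positions and double even positions (subtract 9 from any doubled value over 9):
  doubled (positions 2,4,...): 4 2 9 1 3 4 5 → sum 28
  kept (positions 1,3,...): 5 4 1 3 5 4 0 → sum 22
Total = 50.
50 mod 10 = 0, so the number is valid.

valid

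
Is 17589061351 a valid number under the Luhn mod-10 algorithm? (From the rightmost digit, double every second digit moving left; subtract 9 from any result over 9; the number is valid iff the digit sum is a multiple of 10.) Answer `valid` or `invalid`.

valid

From the right, keep odd positions and double even positions (subtract 9 from any doubled value over 9):
  doubled (positions 2,4,...): 1 2 0 7 5 → sum 15
  kept (positions 1,3,...): 1 3 6 9 5 1 → sum 25
Total = 40.
40 mod 10 = 0, so the number is valid.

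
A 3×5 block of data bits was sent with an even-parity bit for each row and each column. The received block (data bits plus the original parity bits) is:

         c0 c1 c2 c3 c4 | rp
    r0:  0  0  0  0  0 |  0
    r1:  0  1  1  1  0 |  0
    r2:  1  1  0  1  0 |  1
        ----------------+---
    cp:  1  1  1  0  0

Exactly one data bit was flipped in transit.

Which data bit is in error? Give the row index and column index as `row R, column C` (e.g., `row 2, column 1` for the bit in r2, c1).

row 1, column 1

Recompute each row's even parity and compare to rp:
  r0: data parity 0, sent rp 0 → ok
  r1: data parity 1, sent rp 0 → mismatch
  r2: data parity 1, sent rp 1 → ok
Recompute each column's even parity and compare to cp:
  c0: data parity 1, sent cp 1 → ok
  c1: data parity 0, sent cp 1 → mismatch
  c2: data parity 1, sent cp 1 → ok
  c3: data parity 0, sent cp 0 → ok
  c4: data parity 0, sent cp 0 → ok
Exactly one row (r1) and one column (c1) fail → the flipped bit is at their intersection.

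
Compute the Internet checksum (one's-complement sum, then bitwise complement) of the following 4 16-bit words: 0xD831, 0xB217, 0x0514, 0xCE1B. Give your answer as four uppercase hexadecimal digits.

A286

One's-complement addition (fold any carry out of bit 15 back into bit 0):
  0xD831 + 0xB217 = 0x18A48 → wrap carry → 0x8A49
  0x8A49 + 0x0514 = 0x08F5D
  0x8F5D + 0xCE1B = 0x15D78 → wrap carry → 0x5D79
One's-complement sum = 0x5D79.
Checksum = ~0x5D79 & 0xFFFF = 0xA286.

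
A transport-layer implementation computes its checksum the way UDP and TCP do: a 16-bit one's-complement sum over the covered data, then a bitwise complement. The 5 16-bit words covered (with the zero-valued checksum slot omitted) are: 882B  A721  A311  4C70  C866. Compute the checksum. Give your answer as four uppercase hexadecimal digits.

18CA

One's-complement addition (fold any carry out of bit 15 back into bit 0):
  0x882B + 0xA721 = 0x12F4C → wrap carry → 0x2F4D
  0x2F4D + 0xA311 = 0x0D25E
  0xD25E + 0x4C70 = 0x11ECE → wrap carry → 0x1ECF
  0x1ECF + 0xC866 = 0x0E735
One's-complement sum = 0xE735.
Checksum = ~0xE735 & 0xFFFF = 0x18CA.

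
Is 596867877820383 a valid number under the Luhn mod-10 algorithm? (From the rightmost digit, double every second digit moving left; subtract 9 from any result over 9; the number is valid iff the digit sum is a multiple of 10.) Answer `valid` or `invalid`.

valid

From the right, keep odd positions and double even positions (subtract 9 from any doubled value over 9):
  doubled (positions 2,4,...): 7 0 7 5 5 7 9 → sum 40
  kept (positions 1,3,...): 3 3 2 7 8 6 6 5 → sum 40
Total = 80.
80 mod 10 = 0, so the number is valid.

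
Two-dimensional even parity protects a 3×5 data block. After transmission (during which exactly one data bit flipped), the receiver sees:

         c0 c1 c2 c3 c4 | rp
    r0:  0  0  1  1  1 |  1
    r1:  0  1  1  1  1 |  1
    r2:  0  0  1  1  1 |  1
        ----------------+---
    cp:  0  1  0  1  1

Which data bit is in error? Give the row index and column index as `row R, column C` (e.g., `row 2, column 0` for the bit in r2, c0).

row 1, column 2

Recompute each row's even parity and compare to rp:
  r0: data parity 1, sent rp 1 → ok
  r1: data parity 0, sent rp 1 → mismatch
  r2: data parity 1, sent rp 1 → ok
Recompute each column's even parity and compare to cp:
  c0: data parity 0, sent cp 0 → ok
  c1: data parity 1, sent cp 1 → ok
  c2: data parity 1, sent cp 0 → mismatch
  c3: data parity 1, sent cp 1 → ok
  c4: data parity 1, sent cp 1 → ok
Exactly one row (r1) and one column (c2) fail → the flipped bit is at their intersection.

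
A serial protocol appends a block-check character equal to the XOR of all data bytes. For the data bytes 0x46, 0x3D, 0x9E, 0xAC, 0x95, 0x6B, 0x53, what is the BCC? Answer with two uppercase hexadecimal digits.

E4

XOR the bytes together:
  start with 0x46
  0x46 ⊕ 0x3D = 0x7B
  0x7B ⊕ 0x9E = 0xE5
  0xE5 ⊕ 0xAC = 0x49
  0x49 ⊕ 0x95 = 0xDC
  0xDC ⊕ 0x6B = 0xB7
  0xB7 ⊕ 0x53 = 0xE4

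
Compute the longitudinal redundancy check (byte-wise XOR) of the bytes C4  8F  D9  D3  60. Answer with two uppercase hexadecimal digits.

21

XOR the bytes together:
  start with 0xC4
  0xC4 ⊕ 0x8F = 0x4B
  0x4B ⊕ 0xD9 = 0x92
  0x92 ⊕ 0xD3 = 0x41
  0x41 ⊕ 0x60 = 0x21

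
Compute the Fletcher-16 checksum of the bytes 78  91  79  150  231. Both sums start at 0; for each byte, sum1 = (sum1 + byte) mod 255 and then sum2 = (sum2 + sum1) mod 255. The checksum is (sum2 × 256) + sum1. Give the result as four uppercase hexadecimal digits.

F777

Running sums (mod 255):
  after byte 0 (78): sum1=78, sum2=78
  after byte 1 (91): sum1=169, sum2=247
  after byte 2 (79): sum1=248, sum2=240
  after byte 3 (150): sum1=143, sum2=128
  after byte 4 (231): sum1=119, sum2=247
Checksum = sum2·256 + sum1 = 247·256 + 119 = 63351 = 0xF777.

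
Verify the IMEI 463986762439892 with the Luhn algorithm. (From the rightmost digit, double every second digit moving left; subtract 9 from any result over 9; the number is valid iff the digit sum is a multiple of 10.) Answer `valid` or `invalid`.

invalid

From the right, keep odd positions and double even positions (subtract 9 from any doubled value over 9):
  doubled (positions 2,4,...): 9 9 8 3 3 9 3 → sum 44
  kept (positions 1,3,...): 2 8 3 2 7 8 3 4 → sum 37
Total = 81.
81 mod 10 = 1, so the number is invalid.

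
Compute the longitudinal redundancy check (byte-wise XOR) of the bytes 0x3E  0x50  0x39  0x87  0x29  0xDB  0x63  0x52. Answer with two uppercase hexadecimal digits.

13

XOR the bytes together:
  start with 0x3E
  0x3E ⊕ 0x50 = 0x6E
  0x6E ⊕ 0x39 = 0x57
  0x57 ⊕ 0x87 = 0xD0
  0xD0 ⊕ 0x29 = 0xF9
  0xF9 ⊕ 0xDB = 0x22
  0x22 ⊕ 0x63 = 0x41
  0x41 ⊕ 0x52 = 0x13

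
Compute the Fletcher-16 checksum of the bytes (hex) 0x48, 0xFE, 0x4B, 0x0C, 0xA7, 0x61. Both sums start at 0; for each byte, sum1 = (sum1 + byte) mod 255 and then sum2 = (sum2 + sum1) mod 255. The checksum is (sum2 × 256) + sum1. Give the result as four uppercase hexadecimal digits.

AEA7

Running sums (mod 255):
  after byte 0 (0x48): sum1=72, sum2=72
  after byte 1 (0xFE): sum1=71, sum2=143
  after byte 2 (0x4B): sum1=146, sum2=34
  after byte 3 (0x0C): sum1=158, sum2=192
  after byte 4 (0xA7): sum1=70, sum2=7
  after byte 5 (0x61): sum1=167, sum2=174
Checksum = sum2·256 + sum1 = 174·256 + 167 = 44711 = 0xAEA7.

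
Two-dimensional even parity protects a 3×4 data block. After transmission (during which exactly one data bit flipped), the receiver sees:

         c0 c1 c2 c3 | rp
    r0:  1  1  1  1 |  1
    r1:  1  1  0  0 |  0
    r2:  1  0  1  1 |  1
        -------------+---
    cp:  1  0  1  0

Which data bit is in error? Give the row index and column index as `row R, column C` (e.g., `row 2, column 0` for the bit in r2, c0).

Recompute each row's even parity and compare to rp:
  r0: data parity 0, sent rp 1 → mismatch
  r1: data parity 0, sent rp 0 → ok
  r2: data parity 1, sent rp 1 → ok
Recompute each column's even parity and compare to cp:
  c0: data parity 1, sent cp 1 → ok
  c1: data parity 0, sent cp 0 → ok
  c2: data parity 0, sent cp 1 → mismatch
  c3: data parity 0, sent cp 0 → ok
Exactly one row (r0) and one column (c2) fail → the flipped bit is at their intersection.

row 0, column 2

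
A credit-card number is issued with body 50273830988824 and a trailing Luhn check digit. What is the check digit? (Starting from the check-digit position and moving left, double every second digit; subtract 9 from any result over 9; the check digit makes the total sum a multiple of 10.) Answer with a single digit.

Partial digits right→left: 4 2 8 8 8 9 0 3 8 3 7 2 0 5
Double every second digit counting from the check-digit position (so the 1st, 3rd, 5th, ... of the partial from the right).
  doubled (with −9 where >9): 8 7 7 0 7 5 0 → sum 34
  kept as-is: 2 8 9 3 3 2 5 → sum 32
Total = 34 + 32 = 66.
Check digit = (10 − (66 mod 10)) mod 10 = 4.

4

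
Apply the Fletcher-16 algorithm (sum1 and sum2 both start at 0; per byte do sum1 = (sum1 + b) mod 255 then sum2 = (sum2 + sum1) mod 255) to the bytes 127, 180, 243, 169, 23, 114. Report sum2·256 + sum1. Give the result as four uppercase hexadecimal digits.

F15B

Running sums (mod 255):
  after byte 0 (127): sum1=127, sum2=127
  after byte 1 (180): sum1=52, sum2=179
  after byte 2 (243): sum1=40, sum2=219
  after byte 3 (169): sum1=209, sum2=173
  after byte 4 (23): sum1=232, sum2=150
  after byte 5 (114): sum1=91, sum2=241
Checksum = sum2·256 + sum1 = 241·256 + 91 = 61787 = 0xF15B.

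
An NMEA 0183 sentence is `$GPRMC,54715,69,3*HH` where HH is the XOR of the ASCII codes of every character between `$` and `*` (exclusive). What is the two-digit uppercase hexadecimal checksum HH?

XOR the ASCII codes of the payload characters:
  'G' = 0x47 → acc = 0x47
  'P' = 0x50 → acc = 0x17
  'R' = 0x52 → acc = 0x45
  'M' = 0x4D → acc = 0x08
  'C' = 0x43 → acc = 0x4B
  ',' = 0x2C → acc = 0x67
  '5' = 0x35 → acc = 0x52
  '4' = 0x34 → acc = 0x66
  '7' = 0x37 → acc = 0x51
  '1' = 0x31 → acc = 0x60
  '5' = 0x35 → acc = 0x55
  ',' = 0x2C → acc = 0x79
  '6' = 0x36 → acc = 0x4F
  '9' = 0x39 → acc = 0x76
  ',' = 0x2C → acc = 0x5A
  '3' = 0x33 → acc = 0x69
Checksum = 0x69.

69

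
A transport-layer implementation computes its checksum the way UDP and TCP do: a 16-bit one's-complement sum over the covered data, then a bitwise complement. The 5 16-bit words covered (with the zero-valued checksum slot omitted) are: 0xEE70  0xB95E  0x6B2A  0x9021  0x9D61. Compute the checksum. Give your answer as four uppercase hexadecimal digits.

One's-complement addition (fold any carry out of bit 15 back into bit 0):
  0xEE70 + 0xB95E = 0x1A7CE → wrap carry → 0xA7CF
  0xA7CF + 0x6B2A = 0x112F9 → wrap carry → 0x12FA
  0x12FA + 0x9021 = 0x0A31B
  0xA31B + 0x9D61 = 0x1407C → wrap carry → 0x407D
One's-complement sum = 0x407D.
Checksum = ~0x407D & 0xFFFF = 0xBF82.

BF82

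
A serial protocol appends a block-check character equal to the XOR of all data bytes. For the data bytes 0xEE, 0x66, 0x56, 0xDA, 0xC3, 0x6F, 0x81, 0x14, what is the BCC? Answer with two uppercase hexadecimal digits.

3D

XOR the bytes together:
  start with 0xEE
  0xEE ⊕ 0x66 = 0x88
  0x88 ⊕ 0x56 = 0xDE
  0xDE ⊕ 0xDA = 0x04
  0x04 ⊕ 0xC3 = 0xC7
  0xC7 ⊕ 0x6F = 0xA8
  0xA8 ⊕ 0x81 = 0x29
  0x29 ⊕ 0x14 = 0x3D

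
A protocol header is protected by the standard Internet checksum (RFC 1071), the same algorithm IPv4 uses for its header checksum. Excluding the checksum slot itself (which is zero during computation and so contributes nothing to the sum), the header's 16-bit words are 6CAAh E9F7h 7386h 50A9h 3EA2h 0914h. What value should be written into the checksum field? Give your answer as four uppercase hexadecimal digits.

One's-complement addition (fold any carry out of bit 15 back into bit 0):
  0x6CAA + 0xE9F7 = 0x156A1 → wrap carry → 0x56A2
  0x56A2 + 0x7386 = 0x0CA28
  0xCA28 + 0x50A9 = 0x11AD1 → wrap carry → 0x1AD2
  0x1AD2 + 0x3EA2 = 0x05974
  0x5974 + 0x0914 = 0x06288
One's-complement sum = 0x6288.
Checksum = ~0x6288 & 0xFFFF = 0x9D77.

9D77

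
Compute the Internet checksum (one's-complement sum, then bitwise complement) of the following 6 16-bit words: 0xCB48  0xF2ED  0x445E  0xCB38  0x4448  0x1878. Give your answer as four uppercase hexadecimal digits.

D571

One's-complement addition (fold any carry out of bit 15 back into bit 0):
  0xCB48 + 0xF2ED = 0x1BE35 → wrap carry → 0xBE36
  0xBE36 + 0x445E = 0x10294 → wrap carry → 0x0295
  0x0295 + 0xCB38 = 0x0CDCD
  0xCDCD + 0x4448 = 0x11215 → wrap carry → 0x1216
  0x1216 + 0x1878 = 0x02A8E
One's-complement sum = 0x2A8E.
Checksum = ~0x2A8E & 0xFFFF = 0xD571.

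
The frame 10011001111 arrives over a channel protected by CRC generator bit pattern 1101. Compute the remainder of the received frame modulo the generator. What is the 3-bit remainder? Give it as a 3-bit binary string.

000

Modulo-2 division of 10011001111 by 1101:
  pos 0: 1001 XOR 1101 = 0100
  pos 1: 1001 XOR 1101 = 0100
  pos 2: 1000 XOR 1101 = 0101
  pos 3: 1010 XOR 1101 = 0111
  pos 4: 1111 XOR 1101 = 0010
  pos 6: 1011 XOR 1101 = 0110
  pos 7: 1101 XOR 1101 = 0000
Remainder = 000 (zero — the frame passes the CRC check).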